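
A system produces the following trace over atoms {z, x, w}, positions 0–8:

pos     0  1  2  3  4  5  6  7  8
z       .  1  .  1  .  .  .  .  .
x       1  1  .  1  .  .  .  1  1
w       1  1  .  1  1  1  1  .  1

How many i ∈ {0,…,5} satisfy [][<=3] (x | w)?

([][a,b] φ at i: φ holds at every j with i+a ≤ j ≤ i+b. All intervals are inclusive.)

3

Evaluate at each i in [0,5]:
  i=0: ✗ (fails at j=2)
  i=1: ✗ (fails at j=2)
  i=2: ✗ (fails at j=2)
  i=3: ✓ (all of [3,6])
  i=4: ✓ (all of [4,7])
  i=5: ✓ (all of [5,8])
Positions where it holds: {3, 4, 5} → 3.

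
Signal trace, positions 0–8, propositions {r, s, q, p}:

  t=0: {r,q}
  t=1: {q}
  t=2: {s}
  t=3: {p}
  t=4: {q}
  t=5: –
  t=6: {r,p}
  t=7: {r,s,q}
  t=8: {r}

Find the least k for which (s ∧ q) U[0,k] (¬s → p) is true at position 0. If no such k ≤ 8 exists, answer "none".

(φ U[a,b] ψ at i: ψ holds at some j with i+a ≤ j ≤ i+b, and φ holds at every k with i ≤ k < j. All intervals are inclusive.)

Need earliest j ≥ 0 with (¬s → p), and (s ∧ q) at every k in [0,j-1].
  j=0: rhs fails.
  j=1: rhs fails.
  j=2: rhs holds but lhs fails at k=0.
  j=3: rhs holds but lhs fails at k=0.
  j=4: rhs fails.
  j=5: rhs fails.
  j=6: rhs holds but lhs fails at k=0.
  j=7: rhs holds but lhs fails at k=0.
  j=8: rhs fails.
No witness within the range → none.

none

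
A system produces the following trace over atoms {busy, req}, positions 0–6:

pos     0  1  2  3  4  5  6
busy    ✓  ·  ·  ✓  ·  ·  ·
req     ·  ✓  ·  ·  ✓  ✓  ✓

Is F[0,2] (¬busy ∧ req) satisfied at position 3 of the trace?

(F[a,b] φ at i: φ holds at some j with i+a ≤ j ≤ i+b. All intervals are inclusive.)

Yes

Check (¬busy ∧ req) at each j in [3,5]:
  j=3: false
  j=4: true
  j=5: true
Found at j=4 → formula holds.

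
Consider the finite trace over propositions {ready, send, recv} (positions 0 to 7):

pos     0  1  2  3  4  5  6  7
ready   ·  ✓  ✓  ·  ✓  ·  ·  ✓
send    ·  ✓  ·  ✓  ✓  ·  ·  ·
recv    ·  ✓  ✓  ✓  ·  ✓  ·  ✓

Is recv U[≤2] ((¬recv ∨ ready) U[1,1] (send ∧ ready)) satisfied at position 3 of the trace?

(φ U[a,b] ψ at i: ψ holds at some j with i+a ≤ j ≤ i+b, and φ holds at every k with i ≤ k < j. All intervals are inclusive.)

Need some j in [3,5] with ((¬recv ∨ ready) U[1,1] (send ∧ ready)), and recv at every k in [3,j-1].
  j=3: ((¬recv ∨ ready) U[1,1] (send ∧ ready)) — fails.
  j=4: ((¬recv ∨ ready) U[1,1] (send ∧ ready)) — fails.
  j=5: ((¬recv ∨ ready) U[1,1] (send ∧ ready)) — fails.
No j in the window works → until fails.

No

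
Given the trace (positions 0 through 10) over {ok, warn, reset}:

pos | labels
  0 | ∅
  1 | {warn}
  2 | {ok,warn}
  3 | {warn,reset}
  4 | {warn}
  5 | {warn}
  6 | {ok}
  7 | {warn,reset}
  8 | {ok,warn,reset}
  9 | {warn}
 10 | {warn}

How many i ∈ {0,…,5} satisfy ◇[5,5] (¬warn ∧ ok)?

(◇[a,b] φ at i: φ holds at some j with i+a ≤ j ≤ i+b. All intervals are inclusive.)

1

Evaluate at each i in [0,5]:
  i=0: ✗ (none in [5,5])
  i=1: ✓ (witness j=6)
  i=2: ✗ (none in [7,7])
  i=3: ✗ (none in [8,8])
  i=4: ✗ (none in [9,9])
  i=5: ✗ (none in [10,10])
Positions where it holds: {1} → 1.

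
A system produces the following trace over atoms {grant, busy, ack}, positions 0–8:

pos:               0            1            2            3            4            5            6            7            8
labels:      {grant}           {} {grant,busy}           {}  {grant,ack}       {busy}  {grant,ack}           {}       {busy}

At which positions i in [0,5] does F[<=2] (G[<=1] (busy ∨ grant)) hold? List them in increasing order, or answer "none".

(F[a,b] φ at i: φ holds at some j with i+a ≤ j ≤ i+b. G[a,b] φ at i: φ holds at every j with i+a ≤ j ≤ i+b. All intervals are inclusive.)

Evaluate at each i in [0,5]:
  i=0: ✗ (none in [0,2])
  i=1: ✗ (none in [1,3])
  i=2: ✓ (witness j=4)
  i=3: ✓ (witness j=4)
  i=4: ✓ (witness j=4)
  i=5: ✓ (witness j=5)

2, 3, 4, 5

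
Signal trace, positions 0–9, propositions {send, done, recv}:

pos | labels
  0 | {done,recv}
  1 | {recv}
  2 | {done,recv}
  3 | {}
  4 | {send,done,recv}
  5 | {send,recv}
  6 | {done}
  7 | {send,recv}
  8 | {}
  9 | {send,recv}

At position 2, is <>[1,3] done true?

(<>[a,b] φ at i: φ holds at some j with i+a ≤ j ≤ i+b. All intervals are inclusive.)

Holds

Check done at each j in [3,5]:
  j=3: false
  j=4: true
  j=5: false
Found at j=4 → formula holds.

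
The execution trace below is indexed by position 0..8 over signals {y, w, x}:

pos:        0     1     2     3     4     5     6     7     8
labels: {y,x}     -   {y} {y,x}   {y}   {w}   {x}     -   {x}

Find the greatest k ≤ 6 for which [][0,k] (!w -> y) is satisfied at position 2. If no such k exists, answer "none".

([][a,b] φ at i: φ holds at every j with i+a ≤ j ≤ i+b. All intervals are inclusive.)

3

(!w -> y) must hold from j=2 onward; find where it first fails.
  j=2: holds
  j=3: holds
  j=4: holds
  j=5: holds
  j=6: fails
Holds on [2,5], so largest k = 3.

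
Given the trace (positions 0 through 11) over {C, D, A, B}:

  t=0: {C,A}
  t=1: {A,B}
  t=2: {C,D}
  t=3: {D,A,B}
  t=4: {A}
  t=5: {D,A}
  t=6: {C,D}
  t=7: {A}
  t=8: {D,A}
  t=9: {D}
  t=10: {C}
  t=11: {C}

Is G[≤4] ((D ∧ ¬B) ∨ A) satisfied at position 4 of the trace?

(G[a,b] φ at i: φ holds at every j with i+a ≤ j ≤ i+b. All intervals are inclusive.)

Yes

Check ((D ∧ ¬B) ∨ A) at every j in [4,8]:
  j=4: true
  j=5: true
  j=6: true
  j=7: true
  j=8: true
All positions satisfy it → formula holds.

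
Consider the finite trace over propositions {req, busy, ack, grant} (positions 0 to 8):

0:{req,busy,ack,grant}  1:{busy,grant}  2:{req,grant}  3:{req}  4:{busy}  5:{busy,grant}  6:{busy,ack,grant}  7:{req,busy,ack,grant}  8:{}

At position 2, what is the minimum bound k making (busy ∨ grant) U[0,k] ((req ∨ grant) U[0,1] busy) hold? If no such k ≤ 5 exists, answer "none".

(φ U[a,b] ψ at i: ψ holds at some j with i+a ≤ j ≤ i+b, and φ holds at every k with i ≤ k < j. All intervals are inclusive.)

1

Need earliest j ≥ 2 with ((req ∨ grant) U[0,1] busy), and (busy ∨ grant) at every k in [2,j-1].
  j=2: rhs fails.
  j=3: rhs holds; lhs holds on [2,2]. k = 1.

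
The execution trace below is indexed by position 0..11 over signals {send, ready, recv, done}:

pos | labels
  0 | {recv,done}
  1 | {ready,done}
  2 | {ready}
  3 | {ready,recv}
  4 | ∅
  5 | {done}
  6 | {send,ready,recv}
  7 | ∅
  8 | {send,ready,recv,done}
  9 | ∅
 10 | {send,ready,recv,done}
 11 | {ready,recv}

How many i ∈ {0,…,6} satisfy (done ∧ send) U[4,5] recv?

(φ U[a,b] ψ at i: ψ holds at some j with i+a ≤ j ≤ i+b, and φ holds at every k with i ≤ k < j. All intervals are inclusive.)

Evaluate at each i in [0,6]:
  i=0: ✗ (no rhs in [4,5])
  i=1: ✗ (lhs fails at k=1 before rhs at j=6)
  i=2: ✗ (lhs fails at k=2 before rhs at j=6)
  i=3: ✗ (lhs fails at k=3 before rhs at j=8)
  i=4: ✗ (lhs fails at k=4 before rhs at j=8)
  i=5: ✗ (lhs fails at k=5 before rhs at j=10)
  i=6: ✗ (lhs fails at k=6 before rhs at j=10)
Positions where it holds: {} → 0.

0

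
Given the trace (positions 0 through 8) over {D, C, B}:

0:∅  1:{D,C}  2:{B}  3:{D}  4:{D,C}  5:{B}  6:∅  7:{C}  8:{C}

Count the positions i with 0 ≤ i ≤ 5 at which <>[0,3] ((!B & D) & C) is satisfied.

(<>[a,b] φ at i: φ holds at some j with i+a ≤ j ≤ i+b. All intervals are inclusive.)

Evaluate at each i in [0,5]:
  i=0: ✓ (witness j=1)
  i=1: ✓ (witness j=1)
  i=2: ✓ (witness j=4)
  i=3: ✓ (witness j=4)
  i=4: ✓ (witness j=4)
  i=5: ✗ (none in [5,8])
Positions where it holds: {0, 1, 2, 3, 4} → 5.

5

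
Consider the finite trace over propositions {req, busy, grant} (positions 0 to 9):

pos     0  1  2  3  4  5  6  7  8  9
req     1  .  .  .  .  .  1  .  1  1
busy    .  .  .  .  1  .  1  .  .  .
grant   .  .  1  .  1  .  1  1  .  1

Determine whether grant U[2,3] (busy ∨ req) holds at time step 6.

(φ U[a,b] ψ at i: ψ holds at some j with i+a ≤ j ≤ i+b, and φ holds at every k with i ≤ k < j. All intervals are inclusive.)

Need some j in [8,9] with (busy ∨ req), and grant at every k in [6,j-1].
  j=8: (busy ∨ req) holds; grant holds at every k in [6,7] → satisfied.

Yes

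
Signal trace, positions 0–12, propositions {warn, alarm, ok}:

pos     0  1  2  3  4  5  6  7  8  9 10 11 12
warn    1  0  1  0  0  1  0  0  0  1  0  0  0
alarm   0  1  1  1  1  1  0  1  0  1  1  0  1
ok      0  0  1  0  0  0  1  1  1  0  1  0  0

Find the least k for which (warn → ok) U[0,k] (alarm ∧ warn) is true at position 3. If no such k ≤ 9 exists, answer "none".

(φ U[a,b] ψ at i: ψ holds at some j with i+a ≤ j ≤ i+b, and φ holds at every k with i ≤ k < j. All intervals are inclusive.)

Need earliest j ≥ 3 with (alarm ∧ warn), and (warn → ok) at every k in [3,j-1].
  j=3: rhs fails.
  j=4: rhs fails.
  j=5: rhs holds; lhs holds on [3,4]. k = 2.

2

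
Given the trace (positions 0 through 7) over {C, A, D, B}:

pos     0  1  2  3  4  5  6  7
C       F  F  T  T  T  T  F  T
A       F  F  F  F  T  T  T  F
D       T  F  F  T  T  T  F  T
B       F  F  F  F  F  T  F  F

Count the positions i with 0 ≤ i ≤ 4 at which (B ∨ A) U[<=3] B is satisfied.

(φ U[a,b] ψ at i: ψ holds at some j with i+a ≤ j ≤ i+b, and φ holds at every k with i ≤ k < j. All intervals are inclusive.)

Evaluate at each i in [0,4]:
  i=0: ✗ (no rhs in [0,3])
  i=1: ✗ (no rhs in [1,4])
  i=2: ✗ (lhs fails at k=2 before rhs at j=5)
  i=3: ✗ (lhs fails at k=3 before rhs at j=5)
  i=4: ✓ (rhs at j=5; lhs holds on [4,4])
Positions where it holds: {4} → 1.

1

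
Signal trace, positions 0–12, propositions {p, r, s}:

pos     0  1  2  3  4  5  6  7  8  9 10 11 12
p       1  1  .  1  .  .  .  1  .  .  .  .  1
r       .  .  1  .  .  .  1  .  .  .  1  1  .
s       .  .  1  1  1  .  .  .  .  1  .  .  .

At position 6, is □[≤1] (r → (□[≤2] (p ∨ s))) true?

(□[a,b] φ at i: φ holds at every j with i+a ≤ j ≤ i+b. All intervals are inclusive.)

Does not hold

Check (r → (□[≤2] (p ∨ s))) at every j in [6,7]:
  j=6: antecedent true; consequent fails at 6 → ✗
  j=7: antecedent false → ✓
Fails at j=6 → formula fails.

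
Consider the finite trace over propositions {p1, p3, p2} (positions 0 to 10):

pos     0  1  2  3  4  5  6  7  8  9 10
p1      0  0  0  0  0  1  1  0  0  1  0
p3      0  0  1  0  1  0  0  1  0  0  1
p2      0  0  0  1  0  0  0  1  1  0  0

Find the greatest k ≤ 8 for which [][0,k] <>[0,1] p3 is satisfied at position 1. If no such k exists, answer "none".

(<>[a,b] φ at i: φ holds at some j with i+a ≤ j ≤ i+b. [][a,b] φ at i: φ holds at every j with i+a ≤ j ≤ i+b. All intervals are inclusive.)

3

<>[0,1] p3 must hold from j=1 onward; find where it first fails.
  j=1: holds
  j=2: holds
  j=3: holds
  j=4: holds
  j=5: fails
Holds on [1,4], so largest k = 3.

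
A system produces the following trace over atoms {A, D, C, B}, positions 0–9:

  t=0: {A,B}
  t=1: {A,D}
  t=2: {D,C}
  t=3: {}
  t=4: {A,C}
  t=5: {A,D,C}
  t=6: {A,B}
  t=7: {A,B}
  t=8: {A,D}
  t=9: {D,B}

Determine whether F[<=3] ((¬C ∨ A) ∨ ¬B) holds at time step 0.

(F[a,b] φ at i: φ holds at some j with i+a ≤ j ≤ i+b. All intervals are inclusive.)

Holds

Check ((¬C ∨ A) ∨ ¬B) at each j in [0,3]:
  j=0: true
  j=1: true
  j=2: true
  j=3: true
Found at j=0 → formula holds.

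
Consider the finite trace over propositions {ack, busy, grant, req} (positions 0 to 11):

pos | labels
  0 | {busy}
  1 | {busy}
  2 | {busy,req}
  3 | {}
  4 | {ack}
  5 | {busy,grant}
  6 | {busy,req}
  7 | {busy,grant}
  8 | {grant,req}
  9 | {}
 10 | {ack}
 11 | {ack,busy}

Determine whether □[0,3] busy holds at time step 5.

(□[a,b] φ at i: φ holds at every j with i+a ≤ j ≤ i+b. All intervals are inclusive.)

No

Check busy at every j in [5,8]:
  j=5: true
  j=6: true
  j=7: true
  j=8: false
Fails at j=8 → formula fails.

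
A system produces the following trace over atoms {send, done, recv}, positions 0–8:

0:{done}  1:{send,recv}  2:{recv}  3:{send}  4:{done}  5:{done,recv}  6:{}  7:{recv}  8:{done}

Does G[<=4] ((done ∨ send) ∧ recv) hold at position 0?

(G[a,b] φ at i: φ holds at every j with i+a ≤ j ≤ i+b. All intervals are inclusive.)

False

Check ((done ∨ send) ∧ recv) at every j in [0,4]:
  j=0: false
  j=1: true
  j=2: false
  j=3: false
  j=4: false
Fails at j=0 → formula fails.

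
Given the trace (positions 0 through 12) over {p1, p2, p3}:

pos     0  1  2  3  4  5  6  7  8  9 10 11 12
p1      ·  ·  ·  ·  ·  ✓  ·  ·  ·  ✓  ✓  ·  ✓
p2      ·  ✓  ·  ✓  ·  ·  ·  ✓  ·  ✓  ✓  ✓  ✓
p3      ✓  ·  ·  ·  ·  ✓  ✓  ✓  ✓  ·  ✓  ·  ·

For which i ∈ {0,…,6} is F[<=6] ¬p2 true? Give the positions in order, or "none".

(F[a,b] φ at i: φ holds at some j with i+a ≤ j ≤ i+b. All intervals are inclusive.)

Evaluate at each i in [0,6]:
  i=0: ✓ (witness j=0)
  i=1: ✓ (witness j=2)
  i=2: ✓ (witness j=2)
  i=3: ✓ (witness j=4)
  i=4: ✓ (witness j=4)
  i=5: ✓ (witness j=5)
  i=6: ✓ (witness j=6)

0, 1, 2, 3, 4, 5, 6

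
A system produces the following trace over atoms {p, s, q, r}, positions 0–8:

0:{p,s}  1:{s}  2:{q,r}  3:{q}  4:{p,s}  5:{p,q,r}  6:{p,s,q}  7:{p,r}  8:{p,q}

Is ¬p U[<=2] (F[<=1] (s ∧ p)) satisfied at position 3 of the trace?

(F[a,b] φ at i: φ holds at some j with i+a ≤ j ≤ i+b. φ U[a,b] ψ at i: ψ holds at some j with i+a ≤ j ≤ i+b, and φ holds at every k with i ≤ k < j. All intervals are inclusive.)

Need some j in [3,5] with F[<=1] (s ∧ p), and ¬p at every k in [3,j-1].
  j=3: F[<=1] (s ∧ p) holds; no prefix to check → satisfied.

Yes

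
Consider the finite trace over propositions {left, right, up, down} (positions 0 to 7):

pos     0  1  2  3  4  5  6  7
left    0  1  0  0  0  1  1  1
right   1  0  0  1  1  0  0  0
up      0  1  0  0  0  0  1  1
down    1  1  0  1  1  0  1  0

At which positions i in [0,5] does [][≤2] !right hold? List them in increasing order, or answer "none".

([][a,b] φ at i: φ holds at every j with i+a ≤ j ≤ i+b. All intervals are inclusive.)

Evaluate at each i in [0,5]:
  i=0: ✗ (fails at j=0)
  i=1: ✗ (fails at j=3)
  i=2: ✗ (fails at j=3)
  i=3: ✗ (fails at j=3)
  i=4: ✗ (fails at j=4)
  i=5: ✓ (all of [5,7])

5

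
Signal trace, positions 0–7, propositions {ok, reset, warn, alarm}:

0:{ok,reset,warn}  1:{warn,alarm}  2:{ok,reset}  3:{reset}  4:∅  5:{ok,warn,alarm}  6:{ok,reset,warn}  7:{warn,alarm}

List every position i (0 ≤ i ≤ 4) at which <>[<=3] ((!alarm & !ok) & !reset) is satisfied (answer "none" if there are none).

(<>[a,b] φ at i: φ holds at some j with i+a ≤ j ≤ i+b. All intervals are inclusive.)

Evaluate at each i in [0,4]:
  i=0: ✗ (none in [0,3])
  i=1: ✓ (witness j=4)
  i=2: ✓ (witness j=4)
  i=3: ✓ (witness j=4)
  i=4: ✓ (witness j=4)

1, 2, 3, 4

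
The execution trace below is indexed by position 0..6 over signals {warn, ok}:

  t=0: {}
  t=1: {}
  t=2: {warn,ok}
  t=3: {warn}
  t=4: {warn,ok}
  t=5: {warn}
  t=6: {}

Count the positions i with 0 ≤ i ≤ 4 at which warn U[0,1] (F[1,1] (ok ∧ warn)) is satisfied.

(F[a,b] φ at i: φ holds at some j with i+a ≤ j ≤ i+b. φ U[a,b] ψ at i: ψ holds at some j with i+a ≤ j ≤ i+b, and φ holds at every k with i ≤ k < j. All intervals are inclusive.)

3

Evaluate at each i in [0,4]:
  i=0: ✗ (lhs fails at k=0 before rhs at j=1)
  i=1: ✓ (rhs at j=1)
  i=2: ✓ (rhs at j=3; lhs holds on [2,2])
  i=3: ✓ (rhs at j=3)
  i=4: ✗ (no rhs in [4,5])
Positions where it holds: {1, 2, 3} → 3.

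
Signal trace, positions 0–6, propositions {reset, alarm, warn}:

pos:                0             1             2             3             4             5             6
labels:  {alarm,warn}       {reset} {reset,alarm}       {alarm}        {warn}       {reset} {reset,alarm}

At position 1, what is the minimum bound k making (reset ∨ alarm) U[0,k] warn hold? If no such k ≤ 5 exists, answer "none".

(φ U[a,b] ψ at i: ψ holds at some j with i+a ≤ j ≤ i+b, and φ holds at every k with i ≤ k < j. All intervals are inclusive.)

Need earliest j ≥ 1 with warn, and (reset ∨ alarm) at every k in [1,j-1].
  j=1: rhs fails.
  j=2: rhs fails.
  j=3: rhs fails.
  j=4: rhs holds; lhs holds on [1,3]. k = 3.

3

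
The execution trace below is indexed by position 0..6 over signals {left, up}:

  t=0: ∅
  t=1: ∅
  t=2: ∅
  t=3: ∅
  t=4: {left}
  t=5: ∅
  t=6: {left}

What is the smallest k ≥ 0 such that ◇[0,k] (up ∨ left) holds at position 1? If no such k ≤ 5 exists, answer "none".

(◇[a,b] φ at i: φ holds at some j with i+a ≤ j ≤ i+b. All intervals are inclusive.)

3

Scan j = 1,2,… for (up ∨ left):
  j=1: fails
  j=2: fails
  j=3: fails
  j=4: holds
First hit at j=4, so smallest k = 4-1 = 3.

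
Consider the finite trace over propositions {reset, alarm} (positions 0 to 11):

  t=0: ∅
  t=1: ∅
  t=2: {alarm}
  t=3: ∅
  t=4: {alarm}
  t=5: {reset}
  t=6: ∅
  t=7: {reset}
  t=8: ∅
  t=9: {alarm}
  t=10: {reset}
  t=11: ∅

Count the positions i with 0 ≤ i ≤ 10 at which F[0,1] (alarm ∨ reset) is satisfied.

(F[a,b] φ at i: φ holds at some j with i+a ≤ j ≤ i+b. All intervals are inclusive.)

10

Evaluate at each i in [0,10]:
  i=0: ✗ (none in [0,1])
  i=1: ✓ (witness j=2)
  i=2: ✓ (witness j=2)
  i=3: ✓ (witness j=4)
  i=4: ✓ (witness j=4)
  i=5: ✓ (witness j=5)
  i=6: ✓ (witness j=7)
  i=7: ✓ (witness j=7)
  i=8: ✓ (witness j=9)
  i=9: ✓ (witness j=9)
  i=10: ✓ (witness j=10)
Positions where it holds: {1, 2, 3, 4, 5, 6, 7, 8, 9, 10} → 10.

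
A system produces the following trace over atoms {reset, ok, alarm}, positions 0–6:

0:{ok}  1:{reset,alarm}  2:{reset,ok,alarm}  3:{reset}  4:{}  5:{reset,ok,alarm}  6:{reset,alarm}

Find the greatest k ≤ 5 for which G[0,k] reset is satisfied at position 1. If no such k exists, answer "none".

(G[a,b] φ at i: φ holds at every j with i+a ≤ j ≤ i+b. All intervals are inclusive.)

2

reset must hold from j=1 onward; find where it first fails.
  j=1: holds
  j=2: holds
  j=3: holds
  j=4: fails
Holds on [1,3], so largest k = 2.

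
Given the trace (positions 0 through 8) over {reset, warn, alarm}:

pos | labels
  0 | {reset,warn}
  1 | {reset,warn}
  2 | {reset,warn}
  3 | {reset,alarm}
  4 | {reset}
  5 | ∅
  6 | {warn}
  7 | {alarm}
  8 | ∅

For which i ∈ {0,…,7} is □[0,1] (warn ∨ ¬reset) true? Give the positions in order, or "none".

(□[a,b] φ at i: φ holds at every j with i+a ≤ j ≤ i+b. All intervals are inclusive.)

Evaluate at each i in [0,7]:
  i=0: ✓ (all of [0,1])
  i=1: ✓ (all of [1,2])
  i=2: ✗ (fails at j=3)
  i=3: ✗ (fails at j=3)
  i=4: ✗ (fails at j=4)
  i=5: ✓ (all of [5,6])
  i=6: ✓ (all of [6,7])
  i=7: ✓ (all of [7,8])

0, 1, 5, 6, 7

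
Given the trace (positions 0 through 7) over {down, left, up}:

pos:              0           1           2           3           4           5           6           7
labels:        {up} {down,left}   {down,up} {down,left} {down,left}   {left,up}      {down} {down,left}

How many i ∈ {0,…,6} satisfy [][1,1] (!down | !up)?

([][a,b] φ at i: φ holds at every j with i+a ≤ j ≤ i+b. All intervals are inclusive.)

6

Evaluate at each i in [0,6]:
  i=0: ✓ (all of [1,1])
  i=1: ✗ (fails at j=2)
  i=2: ✓ (all of [3,3])
  i=3: ✓ (all of [4,4])
  i=4: ✓ (all of [5,5])
  i=5: ✓ (all of [6,6])
  i=6: ✓ (all of [7,7])
Positions where it holds: {0, 2, 3, 4, 5, 6} → 6.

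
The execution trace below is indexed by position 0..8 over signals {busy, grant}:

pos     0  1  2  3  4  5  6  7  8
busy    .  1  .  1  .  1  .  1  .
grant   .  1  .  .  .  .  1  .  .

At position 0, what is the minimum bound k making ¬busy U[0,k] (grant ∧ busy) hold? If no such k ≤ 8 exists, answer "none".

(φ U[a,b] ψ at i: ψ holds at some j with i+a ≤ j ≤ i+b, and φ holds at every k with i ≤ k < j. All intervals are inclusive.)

1

Need earliest j ≥ 0 with (grant ∧ busy), and ¬busy at every k in [0,j-1].
  j=0: rhs fails.
  j=1: rhs holds; lhs holds on [0,0]. k = 1.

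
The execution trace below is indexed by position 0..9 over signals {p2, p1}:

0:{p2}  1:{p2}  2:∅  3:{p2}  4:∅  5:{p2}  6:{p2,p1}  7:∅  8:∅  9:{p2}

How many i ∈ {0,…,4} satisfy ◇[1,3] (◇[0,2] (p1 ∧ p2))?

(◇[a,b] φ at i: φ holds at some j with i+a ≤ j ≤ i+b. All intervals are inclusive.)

4

Evaluate at each i in [0,4]:
  i=0: ✗ (none in [1,3])
  i=1: ✓ (witness j=4)
  i=2: ✓ (witness j=4)
  i=3: ✓ (witness j=4)
  i=4: ✓ (witness j=5)
Positions where it holds: {1, 2, 3, 4} → 4.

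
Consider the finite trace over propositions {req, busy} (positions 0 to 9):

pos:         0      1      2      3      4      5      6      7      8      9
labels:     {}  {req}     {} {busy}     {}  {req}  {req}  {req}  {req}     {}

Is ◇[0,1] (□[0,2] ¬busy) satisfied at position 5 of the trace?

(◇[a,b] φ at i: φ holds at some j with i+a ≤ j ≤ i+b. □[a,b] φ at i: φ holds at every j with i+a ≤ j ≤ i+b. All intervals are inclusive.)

Check □[0,2] ¬busy at each j in [5,6]:
  j=5: holds on [5,7]
  j=6: holds on [6,8]
Found at j=5 → formula holds.

Yes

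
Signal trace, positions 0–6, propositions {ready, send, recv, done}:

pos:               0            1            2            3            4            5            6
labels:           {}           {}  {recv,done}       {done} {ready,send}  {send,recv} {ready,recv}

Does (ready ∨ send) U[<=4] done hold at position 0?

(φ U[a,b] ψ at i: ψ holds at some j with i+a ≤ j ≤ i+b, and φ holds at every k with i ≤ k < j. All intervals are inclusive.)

Need some j in [0,4] with done, and (ready ∨ send) at every k in [0,j-1].
  j=0: done false.
  j=1: done false.
  j=2: done holds, but (ready ∨ send) fails at k=0 → not this j.
  j=3: done holds, but (ready ∨ send) fails at k=0 → not this j.
  j=4: done false.
No j in the window works → until fails.

No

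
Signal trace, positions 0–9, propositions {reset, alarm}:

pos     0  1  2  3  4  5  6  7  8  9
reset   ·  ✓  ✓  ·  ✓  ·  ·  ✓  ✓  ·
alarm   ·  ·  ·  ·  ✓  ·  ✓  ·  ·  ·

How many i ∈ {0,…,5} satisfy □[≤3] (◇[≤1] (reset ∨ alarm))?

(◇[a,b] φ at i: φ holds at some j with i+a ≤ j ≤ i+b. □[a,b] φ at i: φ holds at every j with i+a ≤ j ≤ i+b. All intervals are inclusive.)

Evaluate at each i in [0,5]:
  i=0: ✓ (all of [0,3])
  i=1: ✓ (all of [1,4])
  i=2: ✓ (all of [2,5])
  i=3: ✓ (all of [3,6])
  i=4: ✓ (all of [4,7])
  i=5: ✓ (all of [5,8])
Positions where it holds: {0, 1, 2, 3, 4, 5} → 6.

6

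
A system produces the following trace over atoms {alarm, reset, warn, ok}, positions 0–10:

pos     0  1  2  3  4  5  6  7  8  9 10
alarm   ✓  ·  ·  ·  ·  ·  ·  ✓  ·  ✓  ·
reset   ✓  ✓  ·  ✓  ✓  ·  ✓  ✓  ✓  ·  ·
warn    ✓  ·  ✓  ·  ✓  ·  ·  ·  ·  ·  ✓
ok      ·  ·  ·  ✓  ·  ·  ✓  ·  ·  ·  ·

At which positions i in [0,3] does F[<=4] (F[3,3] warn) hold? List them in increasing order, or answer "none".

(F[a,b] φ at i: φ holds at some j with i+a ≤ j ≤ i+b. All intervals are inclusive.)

0, 1, 3

Evaluate at each i in [0,3]:
  i=0: ✓ (witness j=1)
  i=1: ✓ (witness j=1)
  i=2: ✗ (none in [2,6])
  i=3: ✓ (witness j=7)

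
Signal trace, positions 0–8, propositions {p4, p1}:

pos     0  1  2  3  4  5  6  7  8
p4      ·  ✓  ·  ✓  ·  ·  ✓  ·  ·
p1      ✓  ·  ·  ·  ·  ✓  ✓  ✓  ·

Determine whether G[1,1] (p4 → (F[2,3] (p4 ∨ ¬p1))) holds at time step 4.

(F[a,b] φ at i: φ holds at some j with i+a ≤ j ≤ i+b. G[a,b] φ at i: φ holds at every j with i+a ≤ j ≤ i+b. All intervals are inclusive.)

Yes

Check (p4 → (F[2,3] (p4 ∨ ¬p1))) at every j in [5,5]:
  j=5: antecedent false → ✓
All positions satisfy it → formula holds.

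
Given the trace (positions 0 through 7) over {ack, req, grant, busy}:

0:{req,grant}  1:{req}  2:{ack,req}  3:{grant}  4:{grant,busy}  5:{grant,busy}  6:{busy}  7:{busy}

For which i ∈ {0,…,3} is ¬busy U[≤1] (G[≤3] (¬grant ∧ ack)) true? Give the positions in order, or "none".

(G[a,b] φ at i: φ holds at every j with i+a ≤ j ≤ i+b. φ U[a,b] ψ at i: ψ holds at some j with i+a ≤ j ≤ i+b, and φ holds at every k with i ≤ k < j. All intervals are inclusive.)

none

Evaluate at each i in [0,3]:
  i=0: ✗ (no rhs in [0,1])
  i=1: ✗ (no rhs in [1,2])
  i=2: ✗ (no rhs in [2,3])
  i=3: ✗ (no rhs in [3,4])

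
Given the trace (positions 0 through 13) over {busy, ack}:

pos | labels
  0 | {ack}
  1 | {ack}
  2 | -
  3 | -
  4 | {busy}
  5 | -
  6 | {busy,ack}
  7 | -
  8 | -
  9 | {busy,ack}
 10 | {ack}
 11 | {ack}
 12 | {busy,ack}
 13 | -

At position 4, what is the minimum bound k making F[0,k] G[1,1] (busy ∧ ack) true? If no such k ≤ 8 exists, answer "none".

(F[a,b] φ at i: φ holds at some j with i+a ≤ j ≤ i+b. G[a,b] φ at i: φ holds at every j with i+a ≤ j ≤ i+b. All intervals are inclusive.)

1

Scan j = 4,5,… for G[1,1] (busy ∧ ack):
  j=4: fails
  j=5: holds
First hit at j=5, so smallest k = 5-4 = 1.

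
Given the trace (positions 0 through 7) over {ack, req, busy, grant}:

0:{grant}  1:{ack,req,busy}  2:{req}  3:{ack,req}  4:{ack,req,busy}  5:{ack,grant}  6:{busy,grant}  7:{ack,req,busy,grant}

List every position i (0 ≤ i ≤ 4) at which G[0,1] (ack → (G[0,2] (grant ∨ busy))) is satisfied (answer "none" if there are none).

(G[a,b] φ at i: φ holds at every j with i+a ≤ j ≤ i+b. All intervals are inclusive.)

Evaluate at each i in [0,4]:
  i=0: ✗ (fails at j=1)
  i=1: ✗ (fails at j=1)
  i=2: ✗ (fails at j=3)
  i=3: ✗ (fails at j=3)
  i=4: ✓ (all of [4,5])

4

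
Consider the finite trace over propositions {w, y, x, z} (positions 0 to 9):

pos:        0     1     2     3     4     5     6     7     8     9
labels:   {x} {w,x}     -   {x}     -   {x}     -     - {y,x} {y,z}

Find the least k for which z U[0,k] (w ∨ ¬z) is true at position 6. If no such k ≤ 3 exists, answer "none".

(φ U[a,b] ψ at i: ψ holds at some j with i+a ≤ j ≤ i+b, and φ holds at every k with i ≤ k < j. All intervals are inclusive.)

0

Need earliest j ≥ 6 with (w ∨ ¬z), and z at every k in [6,j-1].
  j=6: rhs holds (empty prefix). k = 0.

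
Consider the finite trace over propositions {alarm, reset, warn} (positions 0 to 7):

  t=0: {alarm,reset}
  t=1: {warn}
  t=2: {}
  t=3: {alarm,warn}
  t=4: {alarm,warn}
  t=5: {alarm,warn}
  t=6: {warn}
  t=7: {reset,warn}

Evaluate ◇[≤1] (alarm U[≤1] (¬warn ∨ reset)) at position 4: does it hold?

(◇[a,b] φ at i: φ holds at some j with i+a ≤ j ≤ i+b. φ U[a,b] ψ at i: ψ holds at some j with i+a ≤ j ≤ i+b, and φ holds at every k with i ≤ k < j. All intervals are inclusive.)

No

Check (alarm U[≤1] (¬warn ∨ reset)) at each j in [4,5]:
  j=4: fails
  j=5: fails
No position in the window satisfies it → formula fails.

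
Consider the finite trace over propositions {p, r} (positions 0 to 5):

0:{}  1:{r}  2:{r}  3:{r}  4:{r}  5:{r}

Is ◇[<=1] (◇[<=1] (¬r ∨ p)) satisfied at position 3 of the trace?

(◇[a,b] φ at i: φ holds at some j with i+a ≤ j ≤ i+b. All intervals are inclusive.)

Does not hold

Check ◇[<=1] (¬r ∨ p) at each j in [3,4]:
  j=3: fails (none in [3,4])
  j=4: fails (none in [4,5])
No position in the window satisfies it → formula fails.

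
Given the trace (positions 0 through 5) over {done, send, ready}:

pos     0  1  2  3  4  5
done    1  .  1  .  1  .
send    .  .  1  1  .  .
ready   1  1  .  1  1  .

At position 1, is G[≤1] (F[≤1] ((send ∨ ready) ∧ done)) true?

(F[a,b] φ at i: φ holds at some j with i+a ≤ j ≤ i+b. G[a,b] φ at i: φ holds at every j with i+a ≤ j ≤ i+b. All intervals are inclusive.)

Check F[≤1] ((send ∨ ready) ∧ done) at every j in [1,2]:
  j=1: holds (witness at 2)
  j=2: holds (witness at 2)
All positions satisfy it → formula holds.

Holds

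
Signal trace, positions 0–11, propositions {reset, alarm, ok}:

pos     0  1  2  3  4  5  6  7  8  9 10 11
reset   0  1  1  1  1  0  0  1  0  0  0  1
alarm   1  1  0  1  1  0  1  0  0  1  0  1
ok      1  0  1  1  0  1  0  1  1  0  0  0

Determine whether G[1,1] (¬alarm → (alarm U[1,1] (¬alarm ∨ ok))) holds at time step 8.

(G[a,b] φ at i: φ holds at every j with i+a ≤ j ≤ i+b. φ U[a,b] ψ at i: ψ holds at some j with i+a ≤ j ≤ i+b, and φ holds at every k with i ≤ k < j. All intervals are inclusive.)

Check (¬alarm → (alarm U[1,1] (¬alarm ∨ ok))) at every j in [9,9]:
  j=9: antecedent false → ✓
All positions satisfy it → formula holds.

Holds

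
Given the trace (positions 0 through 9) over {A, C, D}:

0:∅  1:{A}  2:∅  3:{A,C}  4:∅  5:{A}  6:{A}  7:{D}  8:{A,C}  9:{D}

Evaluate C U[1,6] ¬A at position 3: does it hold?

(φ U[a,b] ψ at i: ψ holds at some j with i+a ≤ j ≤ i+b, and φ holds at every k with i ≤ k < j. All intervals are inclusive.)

Need some j in [4,9] with ¬A, and C at every k in [3,j-1].
  j=4: ¬A holds; C holds at every k in [3,3] → satisfied.

True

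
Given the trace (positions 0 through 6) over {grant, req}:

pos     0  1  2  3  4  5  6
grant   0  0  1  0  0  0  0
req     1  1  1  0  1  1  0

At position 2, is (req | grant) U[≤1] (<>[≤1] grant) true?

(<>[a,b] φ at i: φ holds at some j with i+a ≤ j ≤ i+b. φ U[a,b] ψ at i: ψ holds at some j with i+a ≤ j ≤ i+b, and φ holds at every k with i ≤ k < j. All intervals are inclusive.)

Holds

Need some j in [2,3] with <>[≤1] grant, and (req | grant) at every k in [2,j-1].
  j=2: <>[≤1] grant holds; no prefix to check → satisfied.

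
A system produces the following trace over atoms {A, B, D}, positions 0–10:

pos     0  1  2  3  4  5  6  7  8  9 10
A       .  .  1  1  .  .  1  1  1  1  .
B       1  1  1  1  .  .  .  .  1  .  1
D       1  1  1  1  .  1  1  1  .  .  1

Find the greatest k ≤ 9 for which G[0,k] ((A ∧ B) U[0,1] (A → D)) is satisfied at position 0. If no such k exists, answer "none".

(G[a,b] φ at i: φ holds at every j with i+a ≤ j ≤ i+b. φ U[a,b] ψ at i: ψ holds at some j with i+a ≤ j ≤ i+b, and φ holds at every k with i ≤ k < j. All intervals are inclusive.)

((A ∧ B) U[0,1] (A → D)) must hold from j=0 onward; find where it first fails.
  j=0: holds
  j=1: holds
  j=2: holds
  j=3: holds
  j=4: holds
  j=5: holds
  j=6: holds
  j=7: holds
  j=8: fails
Holds on [0,7], so largest k = 7.

7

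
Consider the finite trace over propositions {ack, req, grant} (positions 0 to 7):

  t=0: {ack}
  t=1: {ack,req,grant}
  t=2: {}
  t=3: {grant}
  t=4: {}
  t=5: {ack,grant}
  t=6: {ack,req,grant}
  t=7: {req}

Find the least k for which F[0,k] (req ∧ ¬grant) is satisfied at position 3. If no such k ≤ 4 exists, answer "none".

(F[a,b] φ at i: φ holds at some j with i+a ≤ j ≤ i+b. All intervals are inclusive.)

4

Scan j = 3,4,… for (req ∧ ¬grant):
  j=3: fails
  j=4: fails
  j=5: fails
  j=6: fails
  j=7: holds
First hit at j=7, so smallest k = 7-3 = 4.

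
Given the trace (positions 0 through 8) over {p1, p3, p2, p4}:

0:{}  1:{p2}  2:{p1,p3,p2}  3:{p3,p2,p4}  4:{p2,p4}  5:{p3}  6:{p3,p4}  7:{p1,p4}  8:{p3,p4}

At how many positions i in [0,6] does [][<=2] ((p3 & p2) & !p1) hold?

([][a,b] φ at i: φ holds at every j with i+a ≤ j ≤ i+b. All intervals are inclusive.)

0

Evaluate at each i in [0,6]:
  i=0: ✗ (fails at j=0)
  i=1: ✗ (fails at j=1)
  i=2: ✗ (fails at j=2)
  i=3: ✗ (fails at j=4)
  i=4: ✗ (fails at j=4)
  i=5: ✗ (fails at j=5)
  i=6: ✗ (fails at j=6)
Positions where it holds: {} → 0.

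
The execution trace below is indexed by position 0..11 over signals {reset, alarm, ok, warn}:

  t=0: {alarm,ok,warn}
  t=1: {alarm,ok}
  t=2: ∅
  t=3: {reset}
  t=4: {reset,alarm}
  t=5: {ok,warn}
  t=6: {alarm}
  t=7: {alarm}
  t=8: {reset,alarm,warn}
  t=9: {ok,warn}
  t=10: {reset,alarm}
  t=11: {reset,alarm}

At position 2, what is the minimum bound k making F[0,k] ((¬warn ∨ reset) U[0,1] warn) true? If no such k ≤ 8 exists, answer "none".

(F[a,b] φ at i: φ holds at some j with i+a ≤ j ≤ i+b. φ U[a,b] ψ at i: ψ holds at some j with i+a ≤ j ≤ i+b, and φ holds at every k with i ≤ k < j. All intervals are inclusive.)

2

Scan j = 2,3,… for ((¬warn ∨ reset) U[0,1] warn):
  j=2: fails
  j=3: fails
  j=4: holds
First hit at j=4, so smallest k = 4-2 = 2.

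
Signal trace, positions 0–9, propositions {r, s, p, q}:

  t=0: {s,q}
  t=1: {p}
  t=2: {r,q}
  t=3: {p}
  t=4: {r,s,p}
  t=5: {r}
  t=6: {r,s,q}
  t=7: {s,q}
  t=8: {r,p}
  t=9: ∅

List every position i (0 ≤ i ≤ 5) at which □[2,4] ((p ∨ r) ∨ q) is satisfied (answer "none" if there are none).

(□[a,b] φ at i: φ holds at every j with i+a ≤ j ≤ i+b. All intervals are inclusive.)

0, 1, 2, 3, 4

Evaluate at each i in [0,5]:
  i=0: ✓ (all of [2,4])
  i=1: ✓ (all of [3,5])
  i=2: ✓ (all of [4,6])
  i=3: ✓ (all of [5,7])
  i=4: ✓ (all of [6,8])
  i=5: ✗ (fails at j=9)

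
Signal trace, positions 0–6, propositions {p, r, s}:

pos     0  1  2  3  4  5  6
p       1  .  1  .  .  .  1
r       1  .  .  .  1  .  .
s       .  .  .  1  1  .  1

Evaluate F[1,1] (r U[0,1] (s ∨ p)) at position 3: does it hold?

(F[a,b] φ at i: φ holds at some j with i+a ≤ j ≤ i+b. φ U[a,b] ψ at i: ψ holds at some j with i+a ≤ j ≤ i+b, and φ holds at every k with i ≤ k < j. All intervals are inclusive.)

Check (r U[0,1] (s ∨ p)) at each j in [4,4]:
  j=4: holds
Found at j=4 → formula holds.

Holds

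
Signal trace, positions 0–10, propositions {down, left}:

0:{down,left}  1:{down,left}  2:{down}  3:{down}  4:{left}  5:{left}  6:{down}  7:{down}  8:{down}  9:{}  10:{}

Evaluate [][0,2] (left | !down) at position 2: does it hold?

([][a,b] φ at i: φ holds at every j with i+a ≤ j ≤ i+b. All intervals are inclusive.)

Check (left | !down) at every j in [2,4]:
  j=2: false
  j=3: false
  j=4: true
Fails at j=2 → formula fails.

No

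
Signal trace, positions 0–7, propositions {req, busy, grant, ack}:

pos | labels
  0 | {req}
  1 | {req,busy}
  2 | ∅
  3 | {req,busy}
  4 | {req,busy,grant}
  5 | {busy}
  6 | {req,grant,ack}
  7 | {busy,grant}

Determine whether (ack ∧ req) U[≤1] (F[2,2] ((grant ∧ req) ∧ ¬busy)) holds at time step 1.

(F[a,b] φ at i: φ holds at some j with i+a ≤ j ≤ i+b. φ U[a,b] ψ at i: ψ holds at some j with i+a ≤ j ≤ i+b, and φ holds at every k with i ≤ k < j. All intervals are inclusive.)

Need some j in [1,2] with F[2,2] ((grant ∧ req) ∧ ¬busy), and (ack ∧ req) at every k in [1,j-1].
  j=1: F[2,2] ((grant ∧ req) ∧ ¬busy) — fails (none in [3,3]).
  j=2: F[2,2] ((grant ∧ req) ∧ ¬busy) — fails (none in [4,4]).
No j in the window works → until fails.

False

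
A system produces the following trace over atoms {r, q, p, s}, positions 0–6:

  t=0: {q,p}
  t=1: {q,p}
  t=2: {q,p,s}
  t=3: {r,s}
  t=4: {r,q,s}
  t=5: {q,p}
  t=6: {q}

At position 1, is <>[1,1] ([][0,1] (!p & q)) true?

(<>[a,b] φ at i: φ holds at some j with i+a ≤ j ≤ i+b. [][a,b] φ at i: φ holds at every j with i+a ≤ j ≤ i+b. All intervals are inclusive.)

Check [][0,1] (!p & q) at each j in [2,2]:
  j=2: fails at 2
No position in the window satisfies it → formula fails.

No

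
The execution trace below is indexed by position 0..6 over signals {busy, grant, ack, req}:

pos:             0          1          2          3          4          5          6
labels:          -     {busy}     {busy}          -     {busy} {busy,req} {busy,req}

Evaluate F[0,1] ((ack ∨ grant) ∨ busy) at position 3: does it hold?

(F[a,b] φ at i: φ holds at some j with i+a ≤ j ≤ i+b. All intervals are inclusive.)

Check ((ack ∨ grant) ∨ busy) at each j in [3,4]:
  j=3: false
  j=4: true
Found at j=4 → formula holds.

True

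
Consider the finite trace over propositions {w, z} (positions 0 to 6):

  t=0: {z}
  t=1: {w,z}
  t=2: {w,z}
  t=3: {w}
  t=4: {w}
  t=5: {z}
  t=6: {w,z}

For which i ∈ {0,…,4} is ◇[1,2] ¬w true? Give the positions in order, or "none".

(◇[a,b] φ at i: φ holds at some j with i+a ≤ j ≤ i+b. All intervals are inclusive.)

Evaluate at each i in [0,4]:
  i=0: ✗ (none in [1,2])
  i=1: ✗ (none in [2,3])
  i=2: ✗ (none in [3,4])
  i=3: ✓ (witness j=5)
  i=4: ✓ (witness j=5)

3, 4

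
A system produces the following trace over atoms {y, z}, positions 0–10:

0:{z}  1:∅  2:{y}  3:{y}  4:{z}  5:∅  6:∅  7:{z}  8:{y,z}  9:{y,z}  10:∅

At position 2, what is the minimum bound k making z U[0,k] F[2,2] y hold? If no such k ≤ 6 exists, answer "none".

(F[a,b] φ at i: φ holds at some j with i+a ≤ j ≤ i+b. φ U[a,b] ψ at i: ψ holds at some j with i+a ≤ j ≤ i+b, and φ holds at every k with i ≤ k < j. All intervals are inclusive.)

none

Need earliest j ≥ 2 with F[2,2] y, and z at every k in [2,j-1].
  j=2: rhs fails.
  j=3: rhs fails.
  j=4: rhs fails.
  j=5: rhs fails.
  j=6: rhs holds but lhs fails at k=2.
  j=7: rhs holds but lhs fails at k=2.
  j=8: rhs fails.
No witness within the range → none.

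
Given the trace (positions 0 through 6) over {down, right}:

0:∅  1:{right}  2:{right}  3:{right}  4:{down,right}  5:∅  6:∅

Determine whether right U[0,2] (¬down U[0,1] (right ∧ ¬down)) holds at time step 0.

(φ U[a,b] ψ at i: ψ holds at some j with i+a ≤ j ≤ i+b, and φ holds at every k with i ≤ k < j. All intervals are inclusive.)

True

Need some j in [0,2] with (¬down U[0,1] (right ∧ ¬down)), and right at every k in [0,j-1].
  j=0: (¬down U[0,1] (right ∧ ¬down)) holds; no prefix to check → satisfied.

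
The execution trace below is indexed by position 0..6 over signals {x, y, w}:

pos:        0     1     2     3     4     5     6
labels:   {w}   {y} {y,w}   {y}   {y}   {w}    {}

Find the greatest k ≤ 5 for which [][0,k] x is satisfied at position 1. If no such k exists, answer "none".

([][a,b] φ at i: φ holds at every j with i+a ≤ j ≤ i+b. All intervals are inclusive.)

x must hold from j=1 onward; find where it first fails.
  j=1: fails → no k works.

none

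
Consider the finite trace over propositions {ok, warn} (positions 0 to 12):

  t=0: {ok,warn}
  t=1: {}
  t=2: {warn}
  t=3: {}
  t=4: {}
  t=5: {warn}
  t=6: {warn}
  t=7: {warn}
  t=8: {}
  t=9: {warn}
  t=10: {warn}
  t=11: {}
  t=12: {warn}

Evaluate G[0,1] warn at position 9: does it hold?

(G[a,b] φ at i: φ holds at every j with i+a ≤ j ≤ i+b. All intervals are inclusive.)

Check warn at every j in [9,10]:
  j=9: true
  j=10: true
All positions satisfy it → formula holds.

Yes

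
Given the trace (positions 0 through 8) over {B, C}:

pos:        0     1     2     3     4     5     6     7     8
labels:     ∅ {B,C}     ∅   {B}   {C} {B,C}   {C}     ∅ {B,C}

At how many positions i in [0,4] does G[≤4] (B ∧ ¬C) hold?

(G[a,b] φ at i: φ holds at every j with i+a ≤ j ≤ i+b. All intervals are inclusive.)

0

Evaluate at each i in [0,4]:
  i=0: ✗ (fails at j=0)
  i=1: ✗ (fails at j=1)
  i=2: ✗ (fails at j=2)
  i=3: ✗ (fails at j=4)
  i=4: ✗ (fails at j=4)
Positions where it holds: {} → 0.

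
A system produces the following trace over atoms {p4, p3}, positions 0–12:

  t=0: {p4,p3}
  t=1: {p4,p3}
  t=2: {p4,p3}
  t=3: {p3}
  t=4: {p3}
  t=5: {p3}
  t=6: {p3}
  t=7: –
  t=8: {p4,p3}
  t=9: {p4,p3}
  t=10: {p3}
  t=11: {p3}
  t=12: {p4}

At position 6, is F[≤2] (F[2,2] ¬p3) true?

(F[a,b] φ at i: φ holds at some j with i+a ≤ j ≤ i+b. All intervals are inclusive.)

Does not hold

Check F[2,2] ¬p3 at each j in [6,8]:
  j=6: fails (none in [8,8])
  j=7: fails (none in [9,9])
  j=8: fails (none in [10,10])
No position in the window satisfies it → formula fails.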